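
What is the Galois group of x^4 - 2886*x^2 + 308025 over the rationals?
Gal(K/Q) = Z/2Z (cyclic of order 2)

f factors as (x^2 - 111)(x^2 - 2775), so the splitting field is K = Q(sqrt(111), sqrt(2775)). The squarefree part of 111 is 111 and the squarefree part of 2775 is also 111, so sqrt(111) and sqrt(2775) are both rational multiples of sqrt(111). Hence Q(sqrt(111)) = Q(sqrt(2775)) = Q(sqrt(111)), and the splitting field collapses to a single degree-2 extension with Galois group Z/2Z.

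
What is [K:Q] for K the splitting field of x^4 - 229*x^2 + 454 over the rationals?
[K:Q] = 4

f factors as (x^2 - 2)(x^2 - 227); the splitting field is K = Q(sqrt(2), sqrt(227)). Since 2, 227, and 454 are all non-squares in Q, the three subfields Q(sqrt(2)), Q(sqrt(227)), Q(sqrt(454)) are distinct degree-2 extensions, so [K:Q] = 4 (Klein four Galois group).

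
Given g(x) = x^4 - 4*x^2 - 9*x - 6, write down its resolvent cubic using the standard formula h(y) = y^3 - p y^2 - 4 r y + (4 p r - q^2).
h(y) = y^3 + 4*y^2 + 24*y + 15

Identify coefficients: p = -4, q = -9, r = -6.
Plug into h(y) = y^3 - p y^2 - 4 r y + (4 p r - q^2):
  h(y) = y^3 - (-4) y^2 - 4*(-6) y + (4*(-4)*(-6) - (-9)^2)
       = y^3 + (4) y^2 + (24) y + (15).
Simplifying: h(y) = y^3 + 4*y^2 + 24*y + 15.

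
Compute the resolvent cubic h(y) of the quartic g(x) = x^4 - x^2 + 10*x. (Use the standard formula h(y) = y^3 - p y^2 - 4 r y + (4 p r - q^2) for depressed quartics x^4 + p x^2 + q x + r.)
h(y) = y^3 + y^2 - 100

Identify coefficients: p = -1, q = 10, r = 0.
Plug into h(y) = y^3 - p y^2 - 4 r y + (4 p r - q^2):
  h(y) = y^3 - (-1) y^2 - 4*(0) y + (4*(-1)*(0) - (10)^2)
       = y^3 + (1) y^2 + (0) y + (-100).
Simplifying: h(y) = y^3 + y^2 - 100.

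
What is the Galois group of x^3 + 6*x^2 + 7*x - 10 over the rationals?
Gal(K/Q) = S_3 (symmetric group of order 6)

Compute the discriminant of x^3 + (6)*x^2 + (7)*x + (-10): Δ = -1228. Since Δ is not a rational square, the Galois group is not contained in A_3; it must be the full S_3 (irreducibility of the cubic rules out anything smaller).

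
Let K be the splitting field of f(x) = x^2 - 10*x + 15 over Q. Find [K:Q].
[K:Q] = 2

The discriminant of x^2 + (-10)*x + (15) is b^2 - 4c = 100 - (60) = 40. Since 40 is not a perfect square in Q, the polynomial is irreducible over Q. Its two roots generate a degree-2 extension, so [K:Q] = 2.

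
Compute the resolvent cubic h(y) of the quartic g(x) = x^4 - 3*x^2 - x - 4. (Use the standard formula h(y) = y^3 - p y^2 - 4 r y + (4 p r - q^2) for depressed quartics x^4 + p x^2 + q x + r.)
h(y) = y^3 + 3*y^2 + 16*y + 47

Identify coefficients: p = -3, q = -1, r = -4.
Plug into h(y) = y^3 - p y^2 - 4 r y + (4 p r - q^2):
  h(y) = y^3 - (-3) y^2 - 4*(-4) y + (4*(-3)*(-4) - (-1)^2)
       = y^3 + (3) y^2 + (16) y + (47).
Simplifying: h(y) = y^3 + 3*y^2 + 16*y + 47.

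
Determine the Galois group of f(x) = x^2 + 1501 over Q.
Gal(K/Q) = Z/2Z (cyclic of order 2)

x^2 + 1501 is irreducible over Q since -1501 is not a rational square. The splitting field Q(sqrt(-1501)) has degree 2 over Q, and its unique nontrivial automorphism is sqrt(-1501) ↦ -sqrt(-1501). Hence Gal(Q(sqrt(-1501))/Q) = Z/2Z.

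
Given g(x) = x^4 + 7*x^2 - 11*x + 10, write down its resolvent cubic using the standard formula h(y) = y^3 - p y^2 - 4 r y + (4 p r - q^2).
h(y) = y^3 - 7*y^2 - 40*y + 159

Identify coefficients: p = 7, q = -11, r = 10.
Plug into h(y) = y^3 - p y^2 - 4 r y + (4 p r - q^2):
  h(y) = y^3 - (7) y^2 - 4*(10) y + (4*(7)*(10) - (-11)^2)
       = y^3 + (-7) y^2 + (-40) y + (159).
Simplifying: h(y) = y^3 - 7*y^2 - 40*y + 159.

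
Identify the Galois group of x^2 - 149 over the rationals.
Gal(K/Q) = Z/2Z (cyclic of order 2)

x^2 - 149 is irreducible over Q since 149 is not a rational square. The splitting field Q(sqrt(149)) has degree 2 over Q, and its unique nontrivial automorphism is sqrt(149) ↦ -sqrt(149). Hence Gal(Q(sqrt(149))/Q) = Z/2Z.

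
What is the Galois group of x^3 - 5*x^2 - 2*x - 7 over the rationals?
Gal(K/Q) = S_3 (symmetric group of order 6)

Compute the discriminant of x^3 + (-5)*x^2 + (-2)*x + (-7): Δ = -5951. Since Δ is not a rational square, the Galois group is not contained in A_3; it must be the full S_3 (irreducibility of the cubic rules out anything smaller).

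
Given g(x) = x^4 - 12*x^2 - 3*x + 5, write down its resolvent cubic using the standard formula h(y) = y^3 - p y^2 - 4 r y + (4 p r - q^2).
h(y) = y^3 + 12*y^2 - 20*y - 249

Identify coefficients: p = -12, q = -3, r = 5.
Plug into h(y) = y^3 - p y^2 - 4 r y + (4 p r - q^2):
  h(y) = y^3 - (-12) y^2 - 4*(5) y + (4*(-12)*(5) - (-3)^2)
       = y^3 + (12) y^2 + (-20) y + (-249).
Simplifying: h(y) = y^3 + 12*y^2 - 20*y - 249.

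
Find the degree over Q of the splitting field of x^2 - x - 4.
[K:Q] = 2

The discriminant of x^2 + (-1)*x + (-4) is b^2 - 4c = 1 - (-16) = 17. Since 17 is not a perfect square in Q, the polynomial is irreducible over Q. Its two roots generate a degree-2 extension, so [K:Q] = 2.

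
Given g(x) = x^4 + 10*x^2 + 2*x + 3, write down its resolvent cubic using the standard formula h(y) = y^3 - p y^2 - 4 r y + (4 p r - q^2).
h(y) = y^3 - 10*y^2 - 12*y + 116

Identify coefficients: p = 10, q = 2, r = 3.
Plug into h(y) = y^3 - p y^2 - 4 r y + (4 p r - q^2):
  h(y) = y^3 - (10) y^2 - 4*(3) y + (4*(10)*(3) - (2)^2)
       = y^3 + (-10) y^2 + (-12) y + (116).
Simplifying: h(y) = y^3 - 10*y^2 - 12*y + 116.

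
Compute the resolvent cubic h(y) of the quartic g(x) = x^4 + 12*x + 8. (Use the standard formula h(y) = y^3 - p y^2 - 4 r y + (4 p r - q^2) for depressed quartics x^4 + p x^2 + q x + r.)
h(y) = y^3 - 32*y - 144

Identify coefficients: p = 0, q = 12, r = 8.
Plug into h(y) = y^3 - p y^2 - 4 r y + (4 p r - q^2):
  h(y) = y^3 - (0) y^2 - 4*(8) y + (4*(0)*(8) - (12)^2)
       = y^3 + (0) y^2 + (-32) y + (-144).
Simplifying: h(y) = y^3 - 32*y - 144.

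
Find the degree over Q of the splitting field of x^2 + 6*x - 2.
[K:Q] = 2

The discriminant of x^2 + (6)*x + (-2) is b^2 - 4c = 36 - (-8) = 44. Since 44 is not a perfect square in Q, the polynomial is irreducible over Q. Its two roots generate a degree-2 extension, so [K:Q] = 2.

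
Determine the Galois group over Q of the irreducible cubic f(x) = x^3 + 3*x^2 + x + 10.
Gal(K/Q) = S_3 (symmetric group of order 6)

Compute the discriminant of x^3 + (3)*x^2 + (1)*x + (10): Δ = -3235. Since Δ is not a rational square, the Galois group is not contained in A_3; it must be the full S_3 (irreducibility of the cubic rules out anything smaller).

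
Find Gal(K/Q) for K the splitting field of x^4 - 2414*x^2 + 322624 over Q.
Gal(K/Q) = Z/2Z (cyclic of order 2)

f factors as (x^2 - 2272)(x^2 - 142), so the splitting field is K = Q(sqrt(2272), sqrt(142)). The squarefree part of 2272 is 142 and the squarefree part of 142 is also 142, so sqrt(2272) and sqrt(142) are both rational multiples of sqrt(142). Hence Q(sqrt(2272)) = Q(sqrt(142)) = Q(sqrt(142)), and the splitting field collapses to a single degree-2 extension with Galois group Z/2Z.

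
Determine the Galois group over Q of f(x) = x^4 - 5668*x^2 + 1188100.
Gal(K/Q) = Z/2Z (cyclic of order 2)

f factors as (x^2 - 5450)(x^2 - 218), so the splitting field is K = Q(sqrt(5450), sqrt(218)). The squarefree part of 5450 is 218 and the squarefree part of 218 is also 218, so sqrt(5450) and sqrt(218) are both rational multiples of sqrt(218). Hence Q(sqrt(5450)) = Q(sqrt(218)) = Q(sqrt(218)), and the splitting field collapses to a single degree-2 extension with Galois group Z/2Z.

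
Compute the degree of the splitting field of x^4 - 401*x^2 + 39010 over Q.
[K:Q] = 4

f factors as (x^2 - 235)(x^2 - 166); the splitting field is K = Q(sqrt(235), sqrt(166)). Since 235, 166, and 39010 are all non-squares in Q, the three subfields Q(sqrt(235)), Q(sqrt(166)), Q(sqrt(39010)) are distinct degree-2 extensions, so [K:Q] = 4 (Klein four Galois group).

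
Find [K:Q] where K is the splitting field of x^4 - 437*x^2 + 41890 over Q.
[K:Q] = 4

f factors as (x^2 - 142)(x^2 - 295); the splitting field is K = Q(sqrt(142), sqrt(295)). Since 142, 295, and 41890 are all non-squares in Q, the three subfields Q(sqrt(142)), Q(sqrt(295)), Q(sqrt(41890)) are distinct degree-2 extensions, so [K:Q] = 4 (Klein four Galois group).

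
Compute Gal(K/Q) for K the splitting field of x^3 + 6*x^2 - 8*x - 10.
Gal(K/Q) = S_3 (symmetric group of order 6)

Compute the discriminant of x^3 + (6)*x^2 + (-8)*x + (-10): Δ = 18932. Since Δ is not a rational square, the Galois group is not contained in A_3; it must be the full S_3 (irreducibility of the cubic rules out anything smaller).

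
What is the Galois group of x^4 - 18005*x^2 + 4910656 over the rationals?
Gal(K/Q) = Z/2Z (cyclic of order 2)

f factors as (x^2 - 17728)(x^2 - 277), so the splitting field is K = Q(sqrt(17728), sqrt(277)). The squarefree part of 17728 is 277 and the squarefree part of 277 is also 277, so sqrt(17728) and sqrt(277) are both rational multiples of sqrt(277). Hence Q(sqrt(17728)) = Q(sqrt(277)) = Q(sqrt(277)), and the splitting field collapses to a single degree-2 extension with Galois group Z/2Z.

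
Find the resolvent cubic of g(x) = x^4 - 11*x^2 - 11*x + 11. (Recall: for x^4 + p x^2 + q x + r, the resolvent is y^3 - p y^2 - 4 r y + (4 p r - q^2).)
h(y) = y^3 + 11*y^2 - 44*y - 605

Identify coefficients: p = -11, q = -11, r = 11.
Plug into h(y) = y^3 - p y^2 - 4 r y + (4 p r - q^2):
  h(y) = y^3 - (-11) y^2 - 4*(11) y + (4*(-11)*(11) - (-11)^2)
       = y^3 + (11) y^2 + (-44) y + (-605).
Simplifying: h(y) = y^3 + 11*y^2 - 44*y - 605.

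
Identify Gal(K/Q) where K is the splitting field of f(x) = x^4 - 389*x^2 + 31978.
Gal(K/Q) = V_4 (Klein four-group, Z/2Z × Z/2Z)

f factors as (x^2 - 118)(x^2 - 271), so the splitting field is K = Q(sqrt(118), sqrt(271)). The elements 118, 271, 31978 are all non-squares in Q, so sqrt(118) and sqrt(271) generate independent quadratic extensions. Thus [K:Q] = 4 and Gal(K/Q) is generated by the two order-2 automorphisms sqrt(118) ↦ -sqrt(118) and sqrt(271) ↦ -sqrt(271), giving V_4.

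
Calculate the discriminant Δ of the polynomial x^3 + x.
Δ = -4

For a depressed cubic x^3 + p x + q the discriminant is Δ = -4 p^3 - 27 q^2 = -4*(1)^3 - 27*(0)^2 = -4 - 0 = -4.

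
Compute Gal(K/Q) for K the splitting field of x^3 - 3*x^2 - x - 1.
Gal(K/Q) = S_3 (symmetric group of order 6)

Compute the discriminant of x^3 + (-3)*x^2 + (-1)*x + (-1): Δ = -176. Since Δ is not a rational square, the Galois group is not contained in A_3; it must be the full S_3 (irreducibility of the cubic rules out anything smaller).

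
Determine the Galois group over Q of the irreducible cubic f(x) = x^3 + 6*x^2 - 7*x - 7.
Gal(K/Q) = S_3 (symmetric group of order 6)

Compute the discriminant of x^3 + (6)*x^2 + (-7)*x + (-7): Δ = 13153. Since Δ is not a rational square, the Galois group is not contained in A_3; it must be the full S_3 (irreducibility of the cubic rules out anything smaller).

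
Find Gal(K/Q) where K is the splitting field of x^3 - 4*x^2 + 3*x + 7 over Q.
Gal(K/Q) = S_3 (symmetric group of order 6)

Compute the discriminant of x^3 + (-4)*x^2 + (3)*x + (7): Δ = -1007. Since Δ is not a rational square, the Galois group is not contained in A_3; it must be the full S_3 (irreducibility of the cubic rules out anything smaller).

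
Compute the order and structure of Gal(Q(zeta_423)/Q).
|Gal(Q(zeta_423)/Q)| = phi(423) = 276; group ≅ (Z/423Z)^* ≅ Z/6Z × Z/46Z

The n-th cyclotomic polynomial Φ_423(x) is the minimal polynomial of zeta_423 over Q and has degree phi(423) = 276. So Q(zeta_423) is a degree-276 Galois extension with Galois group (Z/423Z)^*. By CRT, (Z/423Z)^* ≅ (Z/9Z)^* × (Z/47Z)^*. Each prime-power unit group is (Z/9Z)^* ≅ Z/6Z; (Z/47Z)^* ≅ Z/46Z. Hence Gal(Q(zeta_423)/Q) ≅ Z/6Z × Z/46Z.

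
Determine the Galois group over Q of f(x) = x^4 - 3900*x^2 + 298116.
Gal(K/Q) = Z/2Z (cyclic of order 2)

f factors as (x^2 - 3822)(x^2 - 78), so the splitting field is K = Q(sqrt(3822), sqrt(78)). The squarefree part of 3822 is 78 and the squarefree part of 78 is also 78, so sqrt(3822) and sqrt(78) are both rational multiples of sqrt(78). Hence Q(sqrt(3822)) = Q(sqrt(78)) = Q(sqrt(78)), and the splitting field collapses to a single degree-2 extension with Galois group Z/2Z.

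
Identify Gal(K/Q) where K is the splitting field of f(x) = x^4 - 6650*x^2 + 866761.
Gal(K/Q) = Z/2Z (cyclic of order 2)

f factors as (x^2 - 133)(x^2 - 6517), so the splitting field is K = Q(sqrt(133), sqrt(6517)). The squarefree part of 133 is 133 and the squarefree part of 6517 is also 133, so sqrt(133) and sqrt(6517) are both rational multiples of sqrt(133). Hence Q(sqrt(133)) = Q(sqrt(6517)) = Q(sqrt(133)), and the splitting field collapses to a single degree-2 extension with Galois group Z/2Z.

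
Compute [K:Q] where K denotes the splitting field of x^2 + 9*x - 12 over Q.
[K:Q] = 2

The discriminant of x^2 + (9)*x + (-12) is b^2 - 4c = 81 - (-48) = 129. Since 129 is not a perfect square in Q, the polynomial is irreducible over Q. Its two roots generate a degree-2 extension, so [K:Q] = 2.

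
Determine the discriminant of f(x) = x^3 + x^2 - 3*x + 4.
Δ = -547

For x^3 + a x^2 + b x + c the discriminant is Δ = 18 a b c - 4 a^3 c + a^2 b^2 - 4 b^3 - 27 c^2.
Plug a = 1, b = -3, c = 4:
  18*(1)*(-3)*(4) - 4*(1)^3*(4) + (1)^2*(-3)^2 - 4*(-3)^3 - 27*(4)^2
  = -216 + (-16) + 9 + (108) + (-432)
  = -547.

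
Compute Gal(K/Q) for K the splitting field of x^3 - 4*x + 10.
Gal(K/Q) = S_3 (symmetric group of order 6)

Compute the discriminant of x^3 + (0)*x^2 + (-4)*x + (10): Δ = -2444. Since Δ is not a rational square, the Galois group is not contained in A_3; it must be the full S_3 (irreducibility of the cubic rules out anything smaller).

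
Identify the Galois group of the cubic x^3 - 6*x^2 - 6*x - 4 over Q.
Gal(K/Q) = S_3 (symmetric group of order 6)

Compute the discriminant of x^3 + (-6)*x^2 + (-6)*x + (-4): Δ = -4320. Since Δ is not a rational square, the Galois group is not contained in A_3; it must be the full S_3 (irreducibility of the cubic rules out anything smaller).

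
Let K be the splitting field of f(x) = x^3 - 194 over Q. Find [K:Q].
[K:Q] = 6

x^3 - 194 has one real root r = 194^(1/3) and two complex roots r*zeta_3, r*zeta_3^2 where zeta_3 = e^(2*pi*i/3). The splitting field is Q(r, zeta_3). [Q(r):Q] = 3 and [Q(zeta_3):Q] = 2 with gcd = 1, so [Q(r, zeta_3):Q] = 3 * 2 = 6.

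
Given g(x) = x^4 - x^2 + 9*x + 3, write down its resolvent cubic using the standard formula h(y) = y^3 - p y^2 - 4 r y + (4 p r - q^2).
h(y) = y^3 + y^2 - 12*y - 93

Identify coefficients: p = -1, q = 9, r = 3.
Plug into h(y) = y^3 - p y^2 - 4 r y + (4 p r - q^2):
  h(y) = y^3 - (-1) y^2 - 4*(3) y + (4*(-1)*(3) - (9)^2)
       = y^3 + (1) y^2 + (-12) y + (-93).
Simplifying: h(y) = y^3 + y^2 - 12*y - 93.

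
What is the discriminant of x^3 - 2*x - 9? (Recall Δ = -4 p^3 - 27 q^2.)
Δ = -2155

For a depressed cubic x^3 + p x + q the discriminant is Δ = -4 p^3 - 27 q^2 = -4*(-2)^3 - 27*(-9)^2 = 32 - 2187 = -2155.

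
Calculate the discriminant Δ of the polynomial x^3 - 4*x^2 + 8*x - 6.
Δ = -76

For x^3 + a x^2 + b x + c the discriminant is Δ = 18 a b c - 4 a^3 c + a^2 b^2 - 4 b^3 - 27 c^2.
Plug a = -4, b = 8, c = -6:
  18*(-4)*(8)*(-6) - 4*(-4)^3*(-6) + (-4)^2*(8)^2 - 4*(8)^3 - 27*(-6)^2
  = 3456 + (-1536) + 1024 + (-2048) + (-972)
  = -76.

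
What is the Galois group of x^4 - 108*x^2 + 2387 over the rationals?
Gal(K/Q) = V_4 (Klein four-group, Z/2Z × Z/2Z)

f factors as (x^2 - 77)(x^2 - 31), so the splitting field is K = Q(sqrt(77), sqrt(31)). The elements 77, 31, 2387 are all non-squares in Q, so sqrt(77) and sqrt(31) generate independent quadratic extensions. Thus [K:Q] = 4 and Gal(K/Q) is generated by the two order-2 automorphisms sqrt(77) ↦ -sqrt(77) and sqrt(31) ↦ -sqrt(31), giving V_4.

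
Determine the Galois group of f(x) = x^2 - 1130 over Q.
Gal(K/Q) = Z/2Z (cyclic of order 2)

x^2 - 1130 is irreducible over Q since 1130 is not a rational square. The splitting field Q(sqrt(1130)) has degree 2 over Q, and its unique nontrivial automorphism is sqrt(1130) ↦ -sqrt(1130). Hence Gal(Q(sqrt(1130))/Q) = Z/2Z.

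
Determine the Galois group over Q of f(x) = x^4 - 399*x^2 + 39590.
Gal(K/Q) = V_4 (Klein four-group, Z/2Z × Z/2Z)

f factors as (x^2 - 185)(x^2 - 214), so the splitting field is K = Q(sqrt(185), sqrt(214)). The elements 185, 214, 39590 are all non-squares in Q, so sqrt(185) and sqrt(214) generate independent quadratic extensions. Thus [K:Q] = 4 and Gal(K/Q) is generated by the two order-2 automorphisms sqrt(185) ↦ -sqrt(185) and sqrt(214) ↦ -sqrt(214), giving V_4.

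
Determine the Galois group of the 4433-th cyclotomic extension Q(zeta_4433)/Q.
|Gal(Q(zeta_4433)/Q)| = phi(4433) = 3600; group ≅ (Z/4433Z)^* ≅ Z/10Z × Z/12Z × Z/30Z

The n-th cyclotomic polynomial Φ_4433(x) is the minimal polynomial of zeta_4433 over Q and has degree phi(4433) = 3600. So Q(zeta_4433) is a degree-3600 Galois extension with Galois group (Z/4433Z)^*. By CRT, (Z/4433Z)^* ≅ (Z/11Z)^* × (Z/13Z)^* × (Z/31Z)^*. Each prime-power unit group is (Z/11Z)^* ≅ Z/10Z; (Z/13Z)^* ≅ Z/12Z; (Z/31Z)^* ≅ Z/30Z. Hence Gal(Q(zeta_4433)/Q) ≅ Z/10Z × Z/12Z × Z/30Z.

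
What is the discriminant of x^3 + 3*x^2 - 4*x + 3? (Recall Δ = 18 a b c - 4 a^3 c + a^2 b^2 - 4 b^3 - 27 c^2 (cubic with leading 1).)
Δ = -815

For x^3 + a x^2 + b x + c the discriminant is Δ = 18 a b c - 4 a^3 c + a^2 b^2 - 4 b^3 - 27 c^2.
Plug a = 3, b = -4, c = 3:
  18*(3)*(-4)*(3) - 4*(3)^3*(3) + (3)^2*(-4)^2 - 4*(-4)^3 - 27*(3)^2
  = -648 + (-324) + 144 + (256) + (-243)
  = -815.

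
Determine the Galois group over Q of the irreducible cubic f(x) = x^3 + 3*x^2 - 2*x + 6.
Gal(K/Q) = S_3 (symmetric group of order 6)

Compute the discriminant of x^3 + (3)*x^2 + (-2)*x + (6): Δ = -2200. Since Δ is not a rational square, the Galois group is not contained in A_3; it must be the full S_3 (irreducibility of the cubic rules out anything smaller).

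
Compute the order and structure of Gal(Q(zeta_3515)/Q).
|Gal(Q(zeta_3515)/Q)| = phi(3515) = 2592; group ≅ (Z/3515Z)^* ≅ Z/4Z × Z/18Z × Z/36Z

The n-th cyclotomic polynomial Φ_3515(x) is the minimal polynomial of zeta_3515 over Q and has degree phi(3515) = 2592. So Q(zeta_3515) is a degree-2592 Galois extension with Galois group (Z/3515Z)^*. By CRT, (Z/3515Z)^* ≅ (Z/5Z)^* × (Z/19Z)^* × (Z/37Z)^*. Each prime-power unit group is (Z/5Z)^* ≅ Z/4Z; (Z/19Z)^* ≅ Z/18Z; (Z/37Z)^* ≅ Z/36Z. Hence Gal(Q(zeta_3515)/Q) ≅ Z/4Z × Z/18Z × Z/36Z.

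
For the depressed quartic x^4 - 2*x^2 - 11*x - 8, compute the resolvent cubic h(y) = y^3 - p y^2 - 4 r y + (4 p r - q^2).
h(y) = y^3 + 2*y^2 + 32*y - 57

Identify coefficients: p = -2, q = -11, r = -8.
Plug into h(y) = y^3 - p y^2 - 4 r y + (4 p r - q^2):
  h(y) = y^3 - (-2) y^2 - 4*(-8) y + (4*(-2)*(-8) - (-11)^2)
       = y^3 + (2) y^2 + (32) y + (-57).
Simplifying: h(y) = y^3 + 2*y^2 + 32*y - 57.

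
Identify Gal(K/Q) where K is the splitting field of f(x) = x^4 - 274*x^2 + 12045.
Gal(K/Q) = V_4 (Klein four-group, Z/2Z × Z/2Z)

f factors as (x^2 - 219)(x^2 - 55), so the splitting field is K = Q(sqrt(219), sqrt(55)). The elements 219, 55, 12045 are all non-squares in Q, so sqrt(219) and sqrt(55) generate independent quadratic extensions. Thus [K:Q] = 4 and Gal(K/Q) is generated by the two order-2 automorphisms sqrt(219) ↦ -sqrt(219) and sqrt(55) ↦ -sqrt(55), giving V_4.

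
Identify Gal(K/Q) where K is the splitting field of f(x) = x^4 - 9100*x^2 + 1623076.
Gal(K/Q) = Z/2Z (cyclic of order 2)

f factors as (x^2 - 182)(x^2 - 8918), so the splitting field is K = Q(sqrt(182), sqrt(8918)). The squarefree part of 182 is 182 and the squarefree part of 8918 is also 182, so sqrt(182) and sqrt(8918) are both rational multiples of sqrt(182). Hence Q(sqrt(182)) = Q(sqrt(8918)) = Q(sqrt(182)), and the splitting field collapses to a single degree-2 extension with Galois group Z/2Z.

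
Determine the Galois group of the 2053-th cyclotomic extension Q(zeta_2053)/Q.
|Gal(Q(zeta_2053)/Q)| = phi(2053) = 2052; group ≅ (Z/2053Z)^* ≅ Z/2052Z

The n-th cyclotomic polynomial Φ_2053(x) is the minimal polynomial of zeta_2053 over Q and has degree phi(2053) = 2052. So Q(zeta_2053) is a degree-2052 Galois extension with Galois group (Z/2053Z)^*. (Z/2053Z)^* is cyclic since 2053 is an odd prime power (or 4). Hence Gal(Q(zeta_2053)/Q) ≅ Z/2052Z.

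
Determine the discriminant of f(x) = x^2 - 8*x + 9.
Δ = 28

For a quadratic a x^2 + b x + c the discriminant is Δ = b^2 - 4ac = (-8)^2 - 4*(1)*(9) = 64 - (36) = 28.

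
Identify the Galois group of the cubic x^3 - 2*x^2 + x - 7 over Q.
Gal(K/Q) = S_3 (symmetric group of order 6)

Compute the discriminant of x^3 + (-2)*x^2 + (1)*x + (-7): Δ = -1295. Since Δ is not a rational square, the Galois group is not contained in A_3; it must be the full S_3 (irreducibility of the cubic rules out anything smaller).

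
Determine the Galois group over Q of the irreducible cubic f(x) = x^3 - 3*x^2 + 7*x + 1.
Gal(K/Q) = S_3 (symmetric group of order 6)

Compute the discriminant of x^3 + (-3)*x^2 + (7)*x + (1): Δ = -1228. Since Δ is not a rational square, the Galois group is not contained in A_3; it must be the full S_3 (irreducibility of the cubic rules out anything smaller).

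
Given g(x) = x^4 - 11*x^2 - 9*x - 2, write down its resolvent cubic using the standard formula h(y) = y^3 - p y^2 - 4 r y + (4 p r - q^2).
h(y) = y^3 + 11*y^2 + 8*y + 7

Identify coefficients: p = -11, q = -9, r = -2.
Plug into h(y) = y^3 - p y^2 - 4 r y + (4 p r - q^2):
  h(y) = y^3 - (-11) y^2 - 4*(-2) y + (4*(-11)*(-2) - (-9)^2)
       = y^3 + (11) y^2 + (8) y + (7).
Simplifying: h(y) = y^3 + 11*y^2 + 8*y + 7.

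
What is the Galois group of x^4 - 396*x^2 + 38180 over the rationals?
Gal(K/Q) = V_4 (Klein four-group, Z/2Z × Z/2Z)

f factors as (x^2 - 230)(x^2 - 166), so the splitting field is K = Q(sqrt(230), sqrt(166)). The elements 230, 166, 38180 are all non-squares in Q, so sqrt(230) and sqrt(166) generate independent quadratic extensions. Thus [K:Q] = 4 and Gal(K/Q) is generated by the two order-2 automorphisms sqrt(230) ↦ -sqrt(230) and sqrt(166) ↦ -sqrt(166), giving V_4.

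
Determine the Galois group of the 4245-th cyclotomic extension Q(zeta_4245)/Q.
|Gal(Q(zeta_4245)/Q)| = phi(4245) = 2256; group ≅ (Z/4245Z)^* ≅ Z/2Z × Z/4Z × Z/282Z

The n-th cyclotomic polynomial Φ_4245(x) is the minimal polynomial of zeta_4245 over Q and has degree phi(4245) = 2256. So Q(zeta_4245) is a degree-2256 Galois extension with Galois group (Z/4245Z)^*. By CRT, (Z/4245Z)^* ≅ (Z/3Z)^* × (Z/5Z)^* × (Z/283Z)^*. Each prime-power unit group is (Z/3Z)^* ≅ Z/2Z; (Z/5Z)^* ≅ Z/4Z; (Z/283Z)^* ≅ Z/282Z. Hence Gal(Q(zeta_4245)/Q) ≅ Z/2Z × Z/4Z × Z/282Z.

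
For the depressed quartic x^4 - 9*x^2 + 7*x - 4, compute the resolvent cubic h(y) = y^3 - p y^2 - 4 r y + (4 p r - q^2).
h(y) = y^3 + 9*y^2 + 16*y + 95

Identify coefficients: p = -9, q = 7, r = -4.
Plug into h(y) = y^3 - p y^2 - 4 r y + (4 p r - q^2):
  h(y) = y^3 - (-9) y^2 - 4*(-4) y + (4*(-9)*(-4) - (7)^2)
       = y^3 + (9) y^2 + (16) y + (95).
Simplifying: h(y) = y^3 + 9*y^2 + 16*y + 95.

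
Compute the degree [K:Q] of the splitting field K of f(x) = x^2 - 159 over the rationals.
[K:Q] = 2

The polynomial x^2 - 159 is irreducible over Q since 159 is not a perfect square. Its splitting field is Q(sqrt(159)), which has degree 2 over Q.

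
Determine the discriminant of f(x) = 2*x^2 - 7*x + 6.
Δ = 1

For a quadratic a x^2 + b x + c the discriminant is Δ = b^2 - 4ac = (-7)^2 - 4*(2)*(6) = 49 - (48) = 1.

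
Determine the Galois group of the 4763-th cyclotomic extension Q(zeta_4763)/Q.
|Gal(Q(zeta_4763)/Q)| = phi(4763) = 4320; group ≅ (Z/4763Z)^* ≅ Z/10Z × Z/432Z

The n-th cyclotomic polynomial Φ_4763(x) is the minimal polynomial of zeta_4763 over Q and has degree phi(4763) = 4320. So Q(zeta_4763) is a degree-4320 Galois extension with Galois group (Z/4763Z)^*. By CRT, (Z/4763Z)^* ≅ (Z/11Z)^* × (Z/433Z)^*. Each prime-power unit group is (Z/11Z)^* ≅ Z/10Z; (Z/433Z)^* ≅ Z/432Z. Hence Gal(Q(zeta_4763)/Q) ≅ Z/10Z × Z/432Z.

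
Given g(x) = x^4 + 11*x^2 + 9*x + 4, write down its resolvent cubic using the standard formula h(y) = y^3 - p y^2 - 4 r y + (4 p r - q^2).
h(y) = y^3 - 11*y^2 - 16*y + 95

Identify coefficients: p = 11, q = 9, r = 4.
Plug into h(y) = y^3 - p y^2 - 4 r y + (4 p r - q^2):
  h(y) = y^3 - (11) y^2 - 4*(4) y + (4*(11)*(4) - (9)^2)
       = y^3 + (-11) y^2 + (-16) y + (95).
Simplifying: h(y) = y^3 - 11*y^2 - 16*y + 95.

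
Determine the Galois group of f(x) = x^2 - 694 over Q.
Gal(K/Q) = Z/2Z (cyclic of order 2)

x^2 - 694 is irreducible over Q since 694 is not a rational square. The splitting field Q(sqrt(694)) has degree 2 over Q, and its unique nontrivial automorphism is sqrt(694) ↦ -sqrt(694). Hence Gal(Q(sqrt(694))/Q) = Z/2Z.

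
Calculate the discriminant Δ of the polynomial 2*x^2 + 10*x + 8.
Δ = 36

For a quadratic a x^2 + b x + c the discriminant is Δ = b^2 - 4ac = (10)^2 - 4*(2)*(8) = 100 - (64) = 36.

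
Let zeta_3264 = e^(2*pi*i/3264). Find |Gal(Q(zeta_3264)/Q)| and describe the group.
|Gal(Q(zeta_3264)/Q)| = phi(3264) = 1024; group ≅ (Z/3264Z)^* ≅ Z/2Z × Z/2Z × Z/16Z × Z/16Z

The n-th cyclotomic polynomial Φ_3264(x) is the minimal polynomial of zeta_3264 over Q and has degree phi(3264) = 1024. So Q(zeta_3264) is a degree-1024 Galois extension with Galois group (Z/3264Z)^*. By CRT, (Z/3264Z)^* ≅ (Z/64Z)^* × (Z/3Z)^* × (Z/17Z)^*. Each prime-power unit group is (Z/64Z)^* ≅ Z/2Z × Z/16Z; (Z/3Z)^* ≅ Z/2Z; (Z/17Z)^* ≅ Z/16Z. Hence Gal(Q(zeta_3264)/Q) ≅ Z/2Z × Z/2Z × Z/16Z × Z/16Z.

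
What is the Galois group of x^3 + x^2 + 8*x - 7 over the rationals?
Gal(K/Q) = S_3 (symmetric group of order 6)

Compute the discriminant of x^3 + (1)*x^2 + (8)*x + (-7): Δ = -4287. Since Δ is not a rational square, the Galois group is not contained in A_3; it must be the full S_3 (irreducibility of the cubic rules out anything smaller).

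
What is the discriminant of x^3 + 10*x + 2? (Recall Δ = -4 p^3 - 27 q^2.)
Δ = -4108

For a depressed cubic x^3 + p x + q the discriminant is Δ = -4 p^3 - 27 q^2 = -4*(10)^3 - 27*(2)^2 = -4000 - 108 = -4108.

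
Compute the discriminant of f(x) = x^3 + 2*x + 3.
Δ = -275

For a depressed cubic x^3 + p x + q the discriminant is Δ = -4 p^3 - 27 q^2 = -4*(2)^3 - 27*(3)^2 = -32 - 243 = -275.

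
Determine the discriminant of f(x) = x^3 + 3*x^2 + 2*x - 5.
Δ = -671

For x^3 + a x^2 + b x + c the discriminant is Δ = 18 a b c - 4 a^3 c + a^2 b^2 - 4 b^3 - 27 c^2.
Plug a = 3, b = 2, c = -5:
  18*(3)*(2)*(-5) - 4*(3)^3*(-5) + (3)^2*(2)^2 - 4*(2)^3 - 27*(-5)^2
  = -540 + (540) + 36 + (-32) + (-675)
  = -671.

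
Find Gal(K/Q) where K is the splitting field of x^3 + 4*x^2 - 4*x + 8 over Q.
Gal(K/Q) = S_3 (symmetric group of order 6)

Compute the discriminant of x^3 + (4)*x^2 + (-4)*x + (8): Δ = -5568. Since Δ is not a rational square, the Galois group is not contained in A_3; it must be the full S_3 (irreducibility of the cubic rules out anything smaller).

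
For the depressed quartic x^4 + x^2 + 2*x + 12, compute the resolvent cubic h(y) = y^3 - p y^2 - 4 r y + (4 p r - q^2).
h(y) = y^3 - y^2 - 48*y + 44

Identify coefficients: p = 1, q = 2, r = 12.
Plug into h(y) = y^3 - p y^2 - 4 r y + (4 p r - q^2):
  h(y) = y^3 - (1) y^2 - 4*(12) y + (4*(1)*(12) - (2)^2)
       = y^3 + (-1) y^2 + (-48) y + (44).
Simplifying: h(y) = y^3 - y^2 - 48*y + 44.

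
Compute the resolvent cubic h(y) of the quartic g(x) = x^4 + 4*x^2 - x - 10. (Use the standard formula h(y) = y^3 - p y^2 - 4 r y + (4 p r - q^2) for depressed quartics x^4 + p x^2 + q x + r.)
h(y) = y^3 - 4*y^2 + 40*y - 161

Identify coefficients: p = 4, q = -1, r = -10.
Plug into h(y) = y^3 - p y^2 - 4 r y + (4 p r - q^2):
  h(y) = y^3 - (4) y^2 - 4*(-10) y + (4*(4)*(-10) - (-1)^2)
       = y^3 + (-4) y^2 + (40) y + (-161).
Simplifying: h(y) = y^3 - 4*y^2 + 40*y - 161.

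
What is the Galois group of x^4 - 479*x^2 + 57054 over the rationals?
Gal(K/Q) = V_4 (Klein four-group, Z/2Z × Z/2Z)

f factors as (x^2 - 257)(x^2 - 222), so the splitting field is K = Q(sqrt(257), sqrt(222)). The elements 257, 222, 57054 are all non-squares in Q, so sqrt(257) and sqrt(222) generate independent quadratic extensions. Thus [K:Q] = 4 and Gal(K/Q) is generated by the two order-2 automorphisms sqrt(257) ↦ -sqrt(257) and sqrt(222) ↦ -sqrt(222), giving V_4.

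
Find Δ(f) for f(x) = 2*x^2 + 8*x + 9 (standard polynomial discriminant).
Δ = -8

For a quadratic a x^2 + b x + c the discriminant is Δ = b^2 - 4ac = (8)^2 - 4*(2)*(9) = 64 - (72) = -8.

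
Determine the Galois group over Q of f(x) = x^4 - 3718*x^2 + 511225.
Gal(K/Q) = Z/2Z (cyclic of order 2)

f factors as (x^2 - 143)(x^2 - 3575), so the splitting field is K = Q(sqrt(143), sqrt(3575)). The squarefree part of 143 is 143 and the squarefree part of 3575 is also 143, so sqrt(143) and sqrt(3575) are both rational multiples of sqrt(143). Hence Q(sqrt(143)) = Q(sqrt(3575)) = Q(sqrt(143)), and the splitting field collapses to a single degree-2 extension with Galois group Z/2Z.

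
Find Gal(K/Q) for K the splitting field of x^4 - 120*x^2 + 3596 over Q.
Gal(K/Q) = V_4 (Klein four-group, Z/2Z × Z/2Z)

f factors as (x^2 - 62)(x^2 - 58), so the splitting field is K = Q(sqrt(62), sqrt(58)). The elements 62, 58, 3596 are all non-squares in Q, so sqrt(62) and sqrt(58) generate independent quadratic extensions. Thus [K:Q] = 4 and Gal(K/Q) is generated by the two order-2 automorphisms sqrt(62) ↦ -sqrt(62) and sqrt(58) ↦ -sqrt(58), giving V_4.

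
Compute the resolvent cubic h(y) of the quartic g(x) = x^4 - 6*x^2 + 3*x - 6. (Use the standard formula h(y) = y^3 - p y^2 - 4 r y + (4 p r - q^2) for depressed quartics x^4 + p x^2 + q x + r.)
h(y) = y^3 + 6*y^2 + 24*y + 135

Identify coefficients: p = -6, q = 3, r = -6.
Plug into h(y) = y^3 - p y^2 - 4 r y + (4 p r - q^2):
  h(y) = y^3 - (-6) y^2 - 4*(-6) y + (4*(-6)*(-6) - (3)^2)
       = y^3 + (6) y^2 + (24) y + (135).
Simplifying: h(y) = y^3 + 6*y^2 + 24*y + 135.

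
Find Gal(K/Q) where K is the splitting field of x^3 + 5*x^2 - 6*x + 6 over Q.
Gal(K/Q) = S_3 (symmetric group of order 6)

Compute the discriminant of x^3 + (5)*x^2 + (-6)*x + (6): Δ = -5448. Since Δ is not a rational square, the Galois group is not contained in A_3; it must be the full S_3 (irreducibility of the cubic rules out anything smaller).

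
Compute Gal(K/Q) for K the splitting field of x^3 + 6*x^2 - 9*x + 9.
Gal(K/Q) = S_3 (symmetric group of order 6)

Compute the discriminant of x^3 + (6)*x^2 + (-9)*x + (9): Δ = -12879. Since Δ is not a rational square, the Galois group is not contained in A_3; it must be the full S_3 (irreducibility of the cubic rules out anything smaller).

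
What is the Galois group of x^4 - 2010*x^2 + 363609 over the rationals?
Gal(K/Q) = Z/2Z (cyclic of order 2)

f factors as (x^2 - 201)(x^2 - 1809), so the splitting field is K = Q(sqrt(201), sqrt(1809)). The squarefree part of 201 is 201 and the squarefree part of 1809 is also 201, so sqrt(201) and sqrt(1809) are both rational multiples of sqrt(201). Hence Q(sqrt(201)) = Q(sqrt(1809)) = Q(sqrt(201)), and the splitting field collapses to a single degree-2 extension with Galois group Z/2Z.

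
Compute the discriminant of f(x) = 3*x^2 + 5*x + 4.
Δ = -23

For a quadratic a x^2 + b x + c the discriminant is Δ = b^2 - 4ac = (5)^2 - 4*(3)*(4) = 25 - (48) = -23.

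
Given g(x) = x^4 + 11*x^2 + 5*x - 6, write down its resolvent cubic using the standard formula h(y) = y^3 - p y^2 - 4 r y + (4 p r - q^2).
h(y) = y^3 - 11*y^2 + 24*y - 289

Identify coefficients: p = 11, q = 5, r = -6.
Plug into h(y) = y^3 - p y^2 - 4 r y + (4 p r - q^2):
  h(y) = y^3 - (11) y^2 - 4*(-6) y + (4*(11)*(-6) - (5)^2)
       = y^3 + (-11) y^2 + (24) y + (-289).
Simplifying: h(y) = y^3 - 11*y^2 + 24*y - 289.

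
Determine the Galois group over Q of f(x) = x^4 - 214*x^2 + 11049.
Gal(K/Q) = V_4 (Klein four-group, Z/2Z × Z/2Z)

f factors as (x^2 - 127)(x^2 - 87), so the splitting field is K = Q(sqrt(127), sqrt(87)). The elements 127, 87, 11049 are all non-squares in Q, so sqrt(127) and sqrt(87) generate independent quadratic extensions. Thus [K:Q] = 4 and Gal(K/Q) is generated by the two order-2 automorphisms sqrt(127) ↦ -sqrt(127) and sqrt(87) ↦ -sqrt(87), giving V_4.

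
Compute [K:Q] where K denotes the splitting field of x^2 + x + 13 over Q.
[K:Q] = 2

The discriminant of x^2 + (1)*x + (13) is b^2 - 4c = 1 - (52) = -51. Since -51 is not a perfect square in Q, the polynomial is irreducible over Q. Its two roots generate a degree-2 extension, so [K:Q] = 2.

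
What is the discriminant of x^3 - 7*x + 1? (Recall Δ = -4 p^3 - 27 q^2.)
Δ = 1345

For a depressed cubic x^3 + p x + q the discriminant is Δ = -4 p^3 - 27 q^2 = -4*(-7)^3 - 27*(1)^2 = 1372 - 27 = 1345.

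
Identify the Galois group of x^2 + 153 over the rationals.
Gal(K/Q) = Z/2Z (cyclic of order 2)

x^2 + 153 is irreducible over Q since -153 is not a rational square. The splitting field Q(sqrt(-153)) has degree 2 over Q, and its unique nontrivial automorphism is sqrt(-153) ↦ -sqrt(-153). Hence Gal(Q(sqrt(-153))/Q) = Z/2Z.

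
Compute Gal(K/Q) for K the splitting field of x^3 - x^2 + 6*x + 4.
Gal(K/Q) = S_3 (symmetric group of order 6)

Compute the discriminant of x^3 + (-1)*x^2 + (6)*x + (4): Δ = -1676. Since Δ is not a rational square, the Galois group is not contained in A_3; it must be the full S_3 (irreducibility of the cubic rules out anything smaller).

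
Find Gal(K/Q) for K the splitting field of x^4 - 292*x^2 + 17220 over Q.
Gal(K/Q) = V_4 (Klein four-group, Z/2Z × Z/2Z)

f factors as (x^2 - 210)(x^2 - 82), so the splitting field is K = Q(sqrt(210), sqrt(82)). The elements 210, 82, 17220 are all non-squares in Q, so sqrt(210) and sqrt(82) generate independent quadratic extensions. Thus [K:Q] = 4 and Gal(K/Q) is generated by the two order-2 automorphisms sqrt(210) ↦ -sqrt(210) and sqrt(82) ↦ -sqrt(82), giving V_4.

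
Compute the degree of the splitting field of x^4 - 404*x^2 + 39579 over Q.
[K:Q] = 4

f factors as (x^2 - 237)(x^2 - 167); the splitting field is K = Q(sqrt(237), sqrt(167)). Since 237, 167, and 39579 are all non-squares in Q, the three subfields Q(sqrt(237)), Q(sqrt(167)), Q(sqrt(39579)) are distinct degree-2 extensions, so [K:Q] = 4 (Klein four Galois group).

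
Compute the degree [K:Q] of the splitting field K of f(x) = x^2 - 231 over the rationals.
[K:Q] = 2

The polynomial x^2 - 231 is irreducible over Q since 231 is not a perfect square. Its splitting field is Q(sqrt(231)), which has degree 2 over Q.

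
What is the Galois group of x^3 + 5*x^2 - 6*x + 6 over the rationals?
Gal(K/Q) = S_3 (symmetric group of order 6)

Compute the discriminant of x^3 + (5)*x^2 + (-6)*x + (6): Δ = -5448. Since Δ is not a rational square, the Galois group is not contained in A_3; it must be the full S_3 (irreducibility of the cubic rules out anything smaller).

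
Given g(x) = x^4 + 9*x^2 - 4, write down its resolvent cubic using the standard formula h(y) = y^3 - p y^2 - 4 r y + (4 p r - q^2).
h(y) = y^3 - 9*y^2 + 16*y - 144

Identify coefficients: p = 9, q = 0, r = -4.
Plug into h(y) = y^3 - p y^2 - 4 r y + (4 p r - q^2):
  h(y) = y^3 - (9) y^2 - 4*(-4) y + (4*(9)*(-4) - (0)^2)
       = y^3 + (-9) y^2 + (16) y + (-144).
Simplifying: h(y) = y^3 - 9*y^2 + 16*y - 144.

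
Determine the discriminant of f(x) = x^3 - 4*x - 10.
Δ = -2444

For a depressed cubic x^3 + p x + q the discriminant is Δ = -4 p^3 - 27 q^2 = -4*(-4)^3 - 27*(-10)^2 = 256 - 2700 = -2444.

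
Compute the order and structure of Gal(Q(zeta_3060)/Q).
|Gal(Q(zeta_3060)/Q)| = phi(3060) = 768; group ≅ (Z/3060Z)^* ≅ Z/2Z × Z/4Z × Z/6Z × Z/16Z

The n-th cyclotomic polynomial Φ_3060(x) is the minimal polynomial of zeta_3060 over Q and has degree phi(3060) = 768. So Q(zeta_3060) is a degree-768 Galois extension with Galois group (Z/3060Z)^*. By CRT, (Z/3060Z)^* ≅ (Z/4Z)^* × (Z/9Z)^* × (Z/5Z)^* × (Z/17Z)^*. Each prime-power unit group is (Z/4Z)^* ≅ Z/2Z; (Z/9Z)^* ≅ Z/6Z; (Z/5Z)^* ≅ Z/4Z; (Z/17Z)^* ≅ Z/16Z. Hence Gal(Q(zeta_3060)/Q) ≅ Z/2Z × Z/4Z × Z/6Z × Z/16Z.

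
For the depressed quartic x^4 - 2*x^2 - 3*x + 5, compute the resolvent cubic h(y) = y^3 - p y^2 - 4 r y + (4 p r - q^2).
h(y) = y^3 + 2*y^2 - 20*y - 49

Identify coefficients: p = -2, q = -3, r = 5.
Plug into h(y) = y^3 - p y^2 - 4 r y + (4 p r - q^2):
  h(y) = y^3 - (-2) y^2 - 4*(5) y + (4*(-2)*(5) - (-3)^2)
       = y^3 + (2) y^2 + (-20) y + (-49).
Simplifying: h(y) = y^3 + 2*y^2 - 20*y - 49.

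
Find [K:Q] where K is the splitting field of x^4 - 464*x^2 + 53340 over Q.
[K:Q] = 4

f factors as (x^2 - 210)(x^2 - 254); the splitting field is K = Q(sqrt(210), sqrt(254)). Since 210, 254, and 53340 are all non-squares in Q, the three subfields Q(sqrt(210)), Q(sqrt(254)), Q(sqrt(53340)) are distinct degree-2 extensions, so [K:Q] = 4 (Klein four Galois group).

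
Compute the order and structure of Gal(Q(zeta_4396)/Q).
|Gal(Q(zeta_4396)/Q)| = phi(4396) = 1872; group ≅ (Z/4396Z)^* ≅ Z/2Z × Z/6Z × Z/156Z

The n-th cyclotomic polynomial Φ_4396(x) is the minimal polynomial of zeta_4396 over Q and has degree phi(4396) = 1872. So Q(zeta_4396) is a degree-1872 Galois extension with Galois group (Z/4396Z)^*. By CRT, (Z/4396Z)^* ≅ (Z/4Z)^* × (Z/7Z)^* × (Z/157Z)^*. Each prime-power unit group is (Z/4Z)^* ≅ Z/2Z; (Z/7Z)^* ≅ Z/6Z; (Z/157Z)^* ≅ Z/156Z. Hence Gal(Q(zeta_4396)/Q) ≅ Z/2Z × Z/6Z × Z/156Z.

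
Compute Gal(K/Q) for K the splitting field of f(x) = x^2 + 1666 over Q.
Gal(K/Q) = Z/2Z (cyclic of order 2)

x^2 + 1666 is irreducible over Q since -1666 is not a rational square. The splitting field Q(sqrt(-1666)) has degree 2 over Q, and its unique nontrivial automorphism is sqrt(-1666) ↦ -sqrt(-1666). Hence Gal(Q(sqrt(-1666))/Q) = Z/2Z.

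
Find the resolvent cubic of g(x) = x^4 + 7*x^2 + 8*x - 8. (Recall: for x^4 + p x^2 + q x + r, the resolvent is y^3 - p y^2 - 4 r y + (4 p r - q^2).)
h(y) = y^3 - 7*y^2 + 32*y - 288

Identify coefficients: p = 7, q = 8, r = -8.
Plug into h(y) = y^3 - p y^2 - 4 r y + (4 p r - q^2):
  h(y) = y^3 - (7) y^2 - 4*(-8) y + (4*(7)*(-8) - (8)^2)
       = y^3 + (-7) y^2 + (32) y + (-288).
Simplifying: h(y) = y^3 - 7*y^2 + 32*y - 288.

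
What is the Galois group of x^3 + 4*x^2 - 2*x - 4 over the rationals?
Gal(K/Q) = S_3 (symmetric group of order 6)

Compute the discriminant of x^3 + (4)*x^2 + (-2)*x + (-4): Δ = 1264. Since Δ is not a rational square, the Galois group is not contained in A_3; it must be the full S_3 (irreducibility of the cubic rules out anything smaller).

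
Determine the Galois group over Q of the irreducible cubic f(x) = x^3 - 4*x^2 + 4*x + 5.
Gal(K/Q) = S_3 (symmetric group of order 6)

Compute the discriminant of x^3 + (-4)*x^2 + (4)*x + (5): Δ = -835. Since Δ is not a rational square, the Galois group is not contained in A_3; it must be the full S_3 (irreducibility of the cubic rules out anything smaller).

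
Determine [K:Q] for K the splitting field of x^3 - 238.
[K:Q] = 6

x^3 - 238 has one real root r = 238^(1/3) and two complex roots r*zeta_3, r*zeta_3^2 where zeta_3 = e^(2*pi*i/3). The splitting field is Q(r, zeta_3). [Q(r):Q] = 3 and [Q(zeta_3):Q] = 2 with gcd = 1, so [Q(r, zeta_3):Q] = 3 * 2 = 6.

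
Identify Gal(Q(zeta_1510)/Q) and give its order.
|Gal(Q(zeta_1510)/Q)| = phi(1510) = 600; group ≅ (Z/1510Z)^* ≅ Z/4Z × Z/150Z

The n-th cyclotomic polynomial Φ_1510(x) is the minimal polynomial of zeta_1510 over Q and has degree phi(1510) = 600. So Q(zeta_1510) is a degree-600 Galois extension with Galois group (Z/1510Z)^*. By CRT, (Z/1510Z)^* ≅ (Z/2Z)^* × (Z/5Z)^* × (Z/151Z)^*. Each prime-power unit group is (Z/2Z)^* ≅ trivial group (order 1); (Z/5Z)^* ≅ Z/4Z; (Z/151Z)^* ≅ Z/150Z. Hence Gal(Q(zeta_1510)/Q) ≅ Z/4Z × Z/150Z.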